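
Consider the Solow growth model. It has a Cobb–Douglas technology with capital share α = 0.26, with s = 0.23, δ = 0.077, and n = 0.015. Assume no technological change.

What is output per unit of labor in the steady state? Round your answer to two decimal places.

Steady state requires s·f(k) = (n + δ)·k, i.e. s·k^α = (n + δ)·k.
Rearranging, k^(1−α) = s / (n + δ).
k^0.74 = 0.23 / (0.015 + 0.077) = 0.23 / 0.092 = 2.5000
k* = 2.5000^(1/0.74) ≈ 3.4495
y* = (k*)^α = 3.4495^0.26 ≈ 1.3798

y* ≈ 1.38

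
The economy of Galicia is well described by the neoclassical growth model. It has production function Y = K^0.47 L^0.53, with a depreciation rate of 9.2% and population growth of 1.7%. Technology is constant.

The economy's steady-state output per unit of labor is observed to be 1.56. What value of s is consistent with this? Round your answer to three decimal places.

Steady state requires s·f(k) = (n + δ)·k, i.e. s·k^α = (n + δ)·k.
Since y* = [s/(n + δ)]^(α/(1−α)), we have s/(n + δ) = (y*)^((1−α)/α) = 1.56^1.1277 = 1.6512.
Therefore s = 1.6512 × (n + δ) = 1.6512 × 0.109 = 0.1800.

s ≈ 0.180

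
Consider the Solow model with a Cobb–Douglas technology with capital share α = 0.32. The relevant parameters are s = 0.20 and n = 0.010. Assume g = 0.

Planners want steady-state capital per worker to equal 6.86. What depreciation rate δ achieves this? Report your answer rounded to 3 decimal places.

At the steady state, Δk = 0, so s·k^α = (n + δ)·k.
So s / (n + δ) = (k*)^(1−α) = 6.86^0.68 = 3.7043.
Therefore n + δ = s / 3.7043 = 0.20 / 3.7043 = 0.0540, so δ = 0.0540 − 0.010 = 0.0440.

δ ≈ 0.044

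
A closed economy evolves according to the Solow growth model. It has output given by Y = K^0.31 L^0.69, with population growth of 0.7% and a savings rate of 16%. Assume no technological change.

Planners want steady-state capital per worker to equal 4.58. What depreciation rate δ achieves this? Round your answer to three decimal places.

δ ≈ 0.049

In steady state, investment equals break-even investment: s·k^α = (n + δ)·k.
So s / (n + δ) = (k*)^(1−α) = 4.58^0.69 = 2.8576.
Therefore n + δ = s / 2.8576 = 0.16 / 2.8576 = 0.0560, so δ = 0.0560 − 0.007 = 0.0490.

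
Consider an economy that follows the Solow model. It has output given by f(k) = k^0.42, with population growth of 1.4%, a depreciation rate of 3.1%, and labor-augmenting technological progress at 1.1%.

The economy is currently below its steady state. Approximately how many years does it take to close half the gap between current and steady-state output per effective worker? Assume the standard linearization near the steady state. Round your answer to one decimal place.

Near the steady state the convergence rate is λ = (1 − α)(n + g + δ).
λ = (1 − 0.42) × 0.056 = 0.58 × 0.056 = 0.03248
Half-life = ln 2 / λ = 0.6931 / 0.03248 ≈ 21.34 years

t_½ ≈ 21.3 years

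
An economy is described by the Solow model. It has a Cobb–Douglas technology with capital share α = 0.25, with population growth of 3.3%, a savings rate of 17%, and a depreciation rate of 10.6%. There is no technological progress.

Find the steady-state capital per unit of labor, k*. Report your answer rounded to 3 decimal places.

k* = 1.308

In steady state, investment equals break-even investment: s·k^α = (n + δ)·k.
Dividing both sides by k: k^(1−α) = s / (n + δ).
k^0.75 = 0.17 / (0.033 + 0.106) = 0.17 / 0.139 = 1.2230
k* = 1.2230^(1/0.75) ≈ 1.3079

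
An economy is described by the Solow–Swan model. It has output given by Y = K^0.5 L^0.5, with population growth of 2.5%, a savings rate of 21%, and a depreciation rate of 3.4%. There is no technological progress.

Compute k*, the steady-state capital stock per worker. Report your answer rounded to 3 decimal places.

Steady state requires s·f(k) = (n + δ)·k, i.e. s·k^α = (n + δ)·k.
Dividing both sides by k: k^(1−α) = s / (n + δ).
k^0.5 = 0.21 / (0.025 + 0.034) = 0.21 / 0.059 = 3.5593
k* = 3.5593^(1/0.5) ≈ 12.6686

k* = 12.669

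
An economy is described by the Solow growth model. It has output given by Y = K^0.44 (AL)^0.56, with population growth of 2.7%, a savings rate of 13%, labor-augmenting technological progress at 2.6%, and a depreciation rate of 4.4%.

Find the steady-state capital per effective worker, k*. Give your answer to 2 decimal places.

In steady state, investment equals break-even investment: s·k^α = (n + g + δ)·k.
Rearranging, k^(1−α) = s / (n + g + δ).
k^0.56 = 0.13 / (0.027 + 0.026 + 0.044) = 0.13 / 0.097 = 1.3402
k* = 1.3402^(1/0.56) ≈ 1.6869

k* = 1.69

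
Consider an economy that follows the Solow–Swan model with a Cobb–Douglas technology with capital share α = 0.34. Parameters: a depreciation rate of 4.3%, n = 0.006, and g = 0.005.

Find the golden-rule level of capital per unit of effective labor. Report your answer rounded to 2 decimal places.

k_gold ≈ 16.25

The golden rule sets f'(k) = n + g + δ, i.e. α·k^(α−1) = n + g + δ.
So k^(1−α) = α / (n + g + δ) = 0.34 / 0.054 = 6.2963.
k_gold = 6.2963^(1/0.66) ≈ 16.2456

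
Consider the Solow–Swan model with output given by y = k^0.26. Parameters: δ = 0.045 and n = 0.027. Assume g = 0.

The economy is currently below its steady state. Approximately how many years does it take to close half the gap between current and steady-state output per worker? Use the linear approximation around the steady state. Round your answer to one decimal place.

half-life ≈ 13.0 years

Near the steady state the convergence rate is λ = (1 − α)(n + δ).
λ = (1 − 0.26) × 0.072 = 0.74 × 0.072 = 0.05328
Half-life = ln 2 / λ = 0.6931 / 0.05328 ≈ 13.01 years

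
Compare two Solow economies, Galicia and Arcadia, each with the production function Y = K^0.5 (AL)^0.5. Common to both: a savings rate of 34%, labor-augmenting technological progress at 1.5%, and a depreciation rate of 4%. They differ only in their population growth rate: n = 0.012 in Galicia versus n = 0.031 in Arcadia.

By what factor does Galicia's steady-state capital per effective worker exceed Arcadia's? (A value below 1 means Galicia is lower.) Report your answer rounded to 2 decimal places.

k*_G / k*_A ≈ 1.65

Steady-state k* = [s/(n + g + δ)]^(1/(1−α)), so the ratio is [ (s_G/(n + g + δ)_G) / (s_A/(n + g + δ)_A) ]^2.
s_G/(n + g + δ)_G = 0.34/0.067 = 5.0746; s_A/(n + g + δ)_A = 0.34/0.086 = 3.9535.
Ratio = (5.0746/3.9535)^2 = 1.2836^2 ≈ 1.6476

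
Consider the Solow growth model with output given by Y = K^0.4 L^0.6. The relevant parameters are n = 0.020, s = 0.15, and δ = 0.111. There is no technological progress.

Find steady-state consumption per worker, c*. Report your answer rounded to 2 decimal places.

Steady state requires s·f(k) = (n + δ)·k, i.e. s·k^α = (n + δ)·k.
Dividing both sides by k: k^(1−α) = s / (n + δ).
k^0.6 = 0.15 / (0.020 + 0.111) = 0.15 / 0.131 = 1.1450
k* = 1.1450^(1/0.6) ≈ 1.2532
y* = (k*)^α = 1.2532^0.4 ≈ 1.0945
c* = (1 − s)·y* = (1 − 0.15) × 1.0945 ≈ 0.9303

c* = 0.93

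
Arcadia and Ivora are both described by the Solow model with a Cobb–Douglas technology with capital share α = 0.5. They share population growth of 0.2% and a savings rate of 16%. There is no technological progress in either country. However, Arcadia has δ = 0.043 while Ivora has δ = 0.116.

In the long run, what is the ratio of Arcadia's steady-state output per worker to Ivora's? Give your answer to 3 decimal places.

Steady-state y* = [s/(n + δ)]^(α/(1−α)), so the ratio is [ (s_A/(n + δ)_A) / (s_I/(n + δ)_I) ]^1.
s_A/(n + δ)_A = 0.16/0.045 = 3.5556; s_I/(n + δ)_I = 0.16/0.118 = 1.3559.
Ratio = (3.5556/1.3559)^1 = 2.6223^1 ≈ 2.6223

y*_A / y*_I ≈ 2.622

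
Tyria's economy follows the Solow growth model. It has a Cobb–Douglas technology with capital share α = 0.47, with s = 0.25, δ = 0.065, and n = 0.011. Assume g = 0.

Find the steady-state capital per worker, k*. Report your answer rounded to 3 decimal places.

At the steady state, Δk = 0, so s·k^α = (n + δ)·k.
Dividing both sides by k: k^(1−α) = s / (n + δ).
k^0.53 = 0.25 / (0.011 + 0.065) = 0.25 / 0.076 = 3.2895
k* = 3.2895^(1/0.53) ≈ 9.4562

k* = 9.456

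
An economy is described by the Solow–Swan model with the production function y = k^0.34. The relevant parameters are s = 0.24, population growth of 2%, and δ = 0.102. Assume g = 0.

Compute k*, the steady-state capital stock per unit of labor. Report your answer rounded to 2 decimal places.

Steady state requires s·f(k) = (n + δ)·k, i.e. s·k^α = (n + δ)·k.
Dividing both sides by k: k^(1−α) = s / (n + δ).
k^0.66 = 0.24 / (0.020 + 0.102) = 0.24 / 0.122 = 1.9672
k* = 1.9672^(1/0.66) ≈ 2.7876

k* = 2.79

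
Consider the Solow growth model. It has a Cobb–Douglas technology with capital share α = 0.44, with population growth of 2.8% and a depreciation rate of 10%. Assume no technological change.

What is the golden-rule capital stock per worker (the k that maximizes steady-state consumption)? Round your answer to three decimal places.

The golden rule sets f'(k) = n + δ, i.e. α·k^(α−1) = n + δ.
So k^(1−α) = α / (n + δ) = 0.44 / 0.128 = 3.4375.
k_gold = 3.4375^(1/0.56) ≈ 9.0694

k_gold ≈ 9.069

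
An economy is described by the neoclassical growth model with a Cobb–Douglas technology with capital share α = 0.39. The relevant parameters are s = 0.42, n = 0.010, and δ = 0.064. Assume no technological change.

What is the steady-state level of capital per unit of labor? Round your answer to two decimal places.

k* ≈ 17.22

Steady state requires s·f(k) = (n + δ)·k, i.e. s·k^α = (n + δ)·k.
Dividing both sides by k: k^(1−α) = s / (n + δ).
k^0.61 = 0.42 / (0.010 + 0.064) = 0.42 / 0.074 = 5.6757
k* = 5.6757^(1/0.61) ≈ 17.2225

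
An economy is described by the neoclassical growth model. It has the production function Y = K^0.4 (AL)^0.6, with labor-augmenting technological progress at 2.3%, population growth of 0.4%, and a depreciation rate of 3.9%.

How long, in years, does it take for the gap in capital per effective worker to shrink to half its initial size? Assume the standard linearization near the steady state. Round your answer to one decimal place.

t_½ ≈ 17.5 years

Near the steady state the convergence rate is λ = (1 − α)(n + g + δ).
λ = (1 − 0.4) × 0.066 = 0.6 × 0.066 = 0.0396
Half-life = ln 2 / λ = 0.6931 / 0.0396 ≈ 17.50 years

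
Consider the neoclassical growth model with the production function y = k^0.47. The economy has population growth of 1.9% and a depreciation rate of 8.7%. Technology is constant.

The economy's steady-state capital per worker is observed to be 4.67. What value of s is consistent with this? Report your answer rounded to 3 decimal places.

At the steady state, Δk = 0, so s·k^α = (n + δ)·k.
So s / (n + δ) = (k*)^(1−α) = 4.67^0.53 = 2.2633.
Therefore s = 2.2633 × (n + δ) = 2.2633 × 0.106 = 0.2399.

s ≈ 0.240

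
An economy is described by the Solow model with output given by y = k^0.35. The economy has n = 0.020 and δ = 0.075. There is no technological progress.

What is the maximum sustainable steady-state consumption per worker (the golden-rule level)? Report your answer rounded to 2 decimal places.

c_gold ≈ 1.31

At the golden rule, f'(k) = n + δ, so α·k^(α−1) = n + δ and k_gold = (α/(n + δ))^(1/(1−α)).
k_gold = (0.35/0.095)^(1/0.65) = 3.6842^1.5385 ≈ 7.4357
c_gold = f(k_gold) − (n + δ)·k_gold = 2.0182 − 0.095×7.4357 ≈ 1.3118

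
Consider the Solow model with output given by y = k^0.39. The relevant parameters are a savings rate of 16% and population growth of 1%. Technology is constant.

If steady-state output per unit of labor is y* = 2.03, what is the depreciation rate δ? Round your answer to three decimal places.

In steady state, investment equals break-even investment: s·k^α = (n + δ)·k.
Since y* = [s/(n + δ)]^(α/(1−α)), we have s/(n + δ) = (y*)^((1−α)/α) = 2.03^1.5641 = 3.0266.
Therefore n + δ = s / 3.0266 = 0.16 / 3.0266 = 0.0529, so δ = 0.0529 − 0.010 = 0.0429.

δ ≈ 0.043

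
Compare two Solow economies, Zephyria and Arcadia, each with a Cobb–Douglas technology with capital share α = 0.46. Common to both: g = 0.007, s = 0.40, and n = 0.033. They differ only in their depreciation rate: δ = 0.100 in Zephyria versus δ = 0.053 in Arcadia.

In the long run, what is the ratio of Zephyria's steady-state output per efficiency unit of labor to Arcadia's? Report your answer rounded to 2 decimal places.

Steady-state y* = [s/(n + g + δ)]^(α/(1−α)), so the ratio is [ (s_Z/(n + g + δ)_Z) / (s_A/(n + g + δ)_A) ]^0.8519.
s_Z/(n + g + δ)_Z = 0.40/0.140 = 2.8571; s_A/(n + g + δ)_A = 0.40/0.093 = 4.3011.
Ratio = (2.8571/4.3011)^0.8519 = 0.6643^0.8519 ≈ 0.7058

y*_Z / y*_A ≈ 0.71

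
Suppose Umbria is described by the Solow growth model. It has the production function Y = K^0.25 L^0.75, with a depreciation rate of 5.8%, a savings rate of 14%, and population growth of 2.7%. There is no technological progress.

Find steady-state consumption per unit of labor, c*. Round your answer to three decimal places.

c* = 1.016

Steady state requires s·f(k) = (n + δ)·k, i.e. s·k^α = (n + δ)·k.
Dividing both sides by k: k^(1−α) = s / (n + δ).
k^0.75 = 0.14 / (0.027 + 0.058) = 0.14 / 0.085 = 1.6471
k* = 1.6471^(1/0.75) ≈ 1.9452
y* = (k*)^α = 1.9452^0.25 ≈ 1.1810
c* = (1 − s)·y* = (1 − 0.14) × 1.1810 ≈ 1.0157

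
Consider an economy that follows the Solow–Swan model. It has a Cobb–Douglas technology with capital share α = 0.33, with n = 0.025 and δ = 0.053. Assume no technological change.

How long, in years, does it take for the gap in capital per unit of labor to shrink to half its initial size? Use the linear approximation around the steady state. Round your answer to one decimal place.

Near the steady state the convergence rate is λ = (1 − α)(n + δ).
λ = (1 − 0.33) × 0.078 = 0.67 × 0.078 = 0.05226
Half-life = ln 2 / λ = 0.6931 / 0.05226 ≈ 13.26 years

t_½ ≈ 13.3 years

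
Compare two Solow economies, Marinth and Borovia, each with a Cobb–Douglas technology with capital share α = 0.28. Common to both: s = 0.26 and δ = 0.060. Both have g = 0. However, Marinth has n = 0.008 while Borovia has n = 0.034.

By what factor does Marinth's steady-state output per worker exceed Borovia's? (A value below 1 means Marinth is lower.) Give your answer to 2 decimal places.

Steady-state y* = [s/(n + δ)]^(α/(1−α)), so the ratio is [ (s_M/(n + δ)_M) / (s_B/(n + δ)_B) ]^0.3889.
s_M/(n + δ)_M = 0.26/0.068 = 3.8235; s_B/(n + δ)_B = 0.26/0.094 = 2.7660.
Ratio = (3.8235/2.7660)^0.3889 = 1.3823^0.3889 ≈ 1.1342

ratio ≈ 1.13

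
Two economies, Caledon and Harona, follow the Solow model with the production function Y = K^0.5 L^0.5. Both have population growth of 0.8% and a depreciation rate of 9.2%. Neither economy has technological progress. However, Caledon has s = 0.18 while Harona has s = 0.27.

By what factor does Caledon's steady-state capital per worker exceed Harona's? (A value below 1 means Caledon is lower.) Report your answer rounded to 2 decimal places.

k*_C / k*_H ≈ 0.44

Steady-state k* = [s/(n + δ)]^(1/(1−α)), so the ratio is [ (s_C/(n + δ)_C) / (s_H/(n + δ)_H) ]^2.
s_C/(n + δ)_C = 0.18/0.100 = 1.8000; s_H/(n + δ)_H = 0.27/0.100 = 2.7000.
Ratio = (1.8000/2.7000)^2 = 0.6667^2 ≈ 0.4445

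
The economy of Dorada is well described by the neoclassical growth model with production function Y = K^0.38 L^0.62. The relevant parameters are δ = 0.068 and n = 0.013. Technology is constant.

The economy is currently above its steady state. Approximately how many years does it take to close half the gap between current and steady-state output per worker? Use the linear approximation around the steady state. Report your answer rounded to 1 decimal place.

about 13.8 years

Near the steady state the convergence rate is λ = (1 − α)(n + δ).
λ = (1 − 0.38) × 0.081 = 0.62 × 0.081 = 0.05022
Half-life = ln 2 / λ = 0.6931 / 0.05022 ≈ 13.80 years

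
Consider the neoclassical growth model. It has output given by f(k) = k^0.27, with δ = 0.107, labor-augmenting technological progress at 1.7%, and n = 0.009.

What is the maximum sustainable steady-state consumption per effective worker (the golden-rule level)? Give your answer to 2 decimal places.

c_gold ≈ 0.95

At the golden rule, f'(k) = n + g + δ, so α·k^(α−1) = n + g + δ and k_gold = (α/(n + g + δ))^(1/(1−α)).
k_gold = (0.27/0.133)^(1/0.73) = 2.0301^1.3699 ≈ 2.6380
c_gold = f(k_gold) − (n + g + δ)·k_gold = 1.2994 − 0.133×2.6380 ≈ 0.9485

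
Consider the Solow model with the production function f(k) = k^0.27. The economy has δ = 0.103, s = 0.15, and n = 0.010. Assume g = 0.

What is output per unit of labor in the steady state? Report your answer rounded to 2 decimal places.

Steady state requires s·f(k) = (n + δ)·k, i.e. s·k^α = (n + δ)·k.
Rearranging, k^(1−α) = s / (n + δ).
k^0.73 = 0.15 / (0.010 + 0.103) = 0.15 / 0.113 = 1.3274
k* = 1.3274^(1/0.73) ≈ 1.4740
y* = (k*)^α = 1.4740^0.27 ≈ 1.1104

y* ≈ 1.11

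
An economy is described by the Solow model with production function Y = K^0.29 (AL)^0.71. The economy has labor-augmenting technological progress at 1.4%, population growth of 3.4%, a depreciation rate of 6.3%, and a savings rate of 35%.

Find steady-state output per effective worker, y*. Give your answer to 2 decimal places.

y* ≈ 1.60

In steady state, investment equals break-even investment: s·k^α = (n + g + δ)·k.
Dividing both sides by k: k^(1−α) = s / (n + g + δ).
k^0.71 = 0.35 / (0.034 + 0.014 + 0.063) = 0.35 / 0.111 = 3.1532
k* = 3.1532^(1/0.71) ≈ 5.0404
y* = (k*)^α = 5.0404^0.29 ≈ 1.5985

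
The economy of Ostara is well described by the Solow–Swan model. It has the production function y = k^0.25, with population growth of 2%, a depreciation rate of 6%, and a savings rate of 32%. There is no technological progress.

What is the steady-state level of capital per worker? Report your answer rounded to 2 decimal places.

k* = 6.35

Steady state requires s·f(k) = (n + δ)·k, i.e. s·k^α = (n + δ)·k.
Dividing both sides by k: k^(1−α) = s / (n + δ).
k^0.75 = 0.32 / (0.020 + 0.060) = 0.32 / 0.080 = 4.0000
k* = 4.0000^(1/0.75) ≈ 6.3496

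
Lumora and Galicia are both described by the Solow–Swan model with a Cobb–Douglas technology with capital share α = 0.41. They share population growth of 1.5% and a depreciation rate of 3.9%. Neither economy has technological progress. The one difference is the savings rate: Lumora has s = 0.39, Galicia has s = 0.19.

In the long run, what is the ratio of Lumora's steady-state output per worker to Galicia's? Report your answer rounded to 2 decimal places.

Steady-state y* = [s/(n + δ)]^(α/(1−α)), so the ratio is [ (s_L/(n + δ)_L) / (s_G/(n + δ)_G) ]^0.6949.
s_L/(n + δ)_L = 0.39/0.054 = 7.2222; s_G/(n + δ)_G = 0.19/0.054 = 3.5185.
Ratio = (7.2222/3.5185)^0.6949 = 2.0526^0.6949 ≈ 1.6482

y*_L / y*_G ≈ 1.65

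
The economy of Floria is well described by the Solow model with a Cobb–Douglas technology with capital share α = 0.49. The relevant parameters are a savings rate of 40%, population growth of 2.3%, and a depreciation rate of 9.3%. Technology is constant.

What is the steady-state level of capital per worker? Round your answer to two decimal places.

k* ≈ 11.33

In steady state, investment equals break-even investment: s·k^α = (n + δ)·k.
Dividing both sides by k: k^(1−α) = s / (n + δ).
k^0.51 = 0.40 / (0.023 + 0.093) = 0.40 / 0.116 = 3.4483
k* = 3.4483^(1/0.51) ≈ 11.3273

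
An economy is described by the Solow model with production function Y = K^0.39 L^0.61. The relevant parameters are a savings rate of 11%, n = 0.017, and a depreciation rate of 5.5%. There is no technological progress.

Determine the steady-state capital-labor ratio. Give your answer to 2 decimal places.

At the steady state, Δk = 0, so s·k^α = (n + δ)·k.
Dividing both sides by k: k^(1−α) = s / (n + δ).
k^0.61 = 0.11 / (0.017 + 0.055) = 0.11 / 0.072 = 1.5278
k* = 1.5278^(1/0.61) ≈ 2.0033

k* = 2.00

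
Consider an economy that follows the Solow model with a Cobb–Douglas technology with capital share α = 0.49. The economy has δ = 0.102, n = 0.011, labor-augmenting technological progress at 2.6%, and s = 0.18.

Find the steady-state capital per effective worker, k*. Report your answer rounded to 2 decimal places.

k* = 1.66

In steady state, investment equals break-even investment: s·k^α = (n + g + δ)·k.
Rearranging, k^(1−α) = s / (n + g + δ).
k^0.51 = 0.18 / (0.011 + 0.026 + 0.102) = 0.18 / 0.139 = 1.2950
k* = 1.2950^(1/0.51) ≈ 1.6601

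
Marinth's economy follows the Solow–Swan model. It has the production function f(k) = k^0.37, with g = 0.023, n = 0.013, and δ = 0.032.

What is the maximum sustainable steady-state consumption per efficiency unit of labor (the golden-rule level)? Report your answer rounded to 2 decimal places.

At the golden rule, f'(k) = n + g + δ, so α·k^(α−1) = n + g + δ and k_gold = (α/(n + g + δ))^(1/(1−α)).
k_gold = (0.37/0.068)^(1/0.63) = 5.4412^1.5873 ≈ 14.7153
c_gold = f(k_gold) − (n + g + δ)·k_gold = 2.7044 − 0.068×14.7153 ≈ 1.7038

c_gold ≈ 1.70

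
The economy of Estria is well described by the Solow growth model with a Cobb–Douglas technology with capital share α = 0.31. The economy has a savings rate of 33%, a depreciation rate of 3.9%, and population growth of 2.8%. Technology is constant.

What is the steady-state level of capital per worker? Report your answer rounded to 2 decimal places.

k* = 10.08

In steady state, investment equals break-even investment: s·k^α = (n + δ)·k.
Rearranging, k^(1−α) = s / (n + δ).
k^0.69 = 0.33 / (0.028 + 0.039) = 0.33 / 0.067 = 4.9254
k* = 4.9254^(1/0.69) ≈ 10.0818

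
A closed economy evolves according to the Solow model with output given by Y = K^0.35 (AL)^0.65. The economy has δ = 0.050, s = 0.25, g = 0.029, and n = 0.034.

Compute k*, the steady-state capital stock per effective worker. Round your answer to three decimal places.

Steady state requires s·f(k) = (n + g + δ)·k, i.e. s·k^α = (n + g + δ)·k.
Rearranging, k^(1−α) = s / (n + g + δ).
k^0.65 = 0.25 / (0.034 + 0.029 + 0.050) = 0.25 / 0.113 = 2.2124
k* = 2.2124^(1/0.65) ≈ 3.3928

k* = 3.393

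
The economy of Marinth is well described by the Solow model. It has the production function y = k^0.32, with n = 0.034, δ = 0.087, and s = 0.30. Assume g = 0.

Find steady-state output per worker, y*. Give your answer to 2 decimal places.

Steady state requires s·f(k) = (n + δ)·k, i.e. s·k^α = (n + δ)·k.
Rearranging, k^(1−α) = s / (n + δ).
k^0.68 = 0.30 / (0.034 + 0.087) = 0.30 / 0.121 = 2.4793
k* = 2.4793^(1/0.68) ≈ 3.8010
y* = (k*)^α = 3.8010^0.32 ≈ 1.5331

y* ≈ 1.53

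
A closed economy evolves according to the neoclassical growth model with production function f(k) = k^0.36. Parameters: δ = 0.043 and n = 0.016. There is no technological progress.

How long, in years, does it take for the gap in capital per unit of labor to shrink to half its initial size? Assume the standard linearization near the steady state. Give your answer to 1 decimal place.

Near the steady state the convergence rate is λ = (1 − α)(n + δ).
λ = (1 − 0.36) × 0.059 = 0.64 × 0.059 = 0.03776
Half-life = ln 2 / λ = 0.6931 / 0.03776 ≈ 18.36 years

about 18.4 years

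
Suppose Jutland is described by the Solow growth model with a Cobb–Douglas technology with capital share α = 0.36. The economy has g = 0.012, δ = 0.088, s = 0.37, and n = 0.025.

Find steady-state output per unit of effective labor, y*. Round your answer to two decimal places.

Steady state requires s·f(k) = (n + g + δ)·k, i.e. s·k^α = (n + g + δ)·k.
Rearranging, k^(1−α) = s / (n + g + δ).
k^0.64 = 0.37 / (0.025 + 0.012 + 0.088) = 0.37 / 0.125 = 2.9600
k* = 2.9600^(1/0.64) ≈ 5.4500
y* = (k*)^α = 5.4500^0.36 ≈ 1.8412

y* = 1.84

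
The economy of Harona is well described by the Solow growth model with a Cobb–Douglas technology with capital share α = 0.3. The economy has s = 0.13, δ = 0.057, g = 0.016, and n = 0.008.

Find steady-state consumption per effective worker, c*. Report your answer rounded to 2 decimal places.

c* ≈ 1.07

At the steady state, Δk = 0, so s·k^α = (n + g + δ)·k.
Dividing both sides by k: k^(1−α) = s / (n + g + δ).
k^0.7 = 0.13 / (0.008 + 0.016 + 0.057) = 0.13 / 0.081 = 1.6049
k* = 1.6049^(1/0.7) ≈ 1.9656
y* = (k*)^α = 1.9656^0.3 ≈ 1.2248
c* = (1 − s)·y* = (1 − 0.13) × 1.2248 ≈ 1.0656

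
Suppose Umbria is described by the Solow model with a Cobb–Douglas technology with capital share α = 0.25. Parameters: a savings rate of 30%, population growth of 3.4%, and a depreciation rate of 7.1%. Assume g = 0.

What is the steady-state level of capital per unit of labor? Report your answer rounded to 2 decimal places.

k* = 4.05

Steady state requires s·f(k) = (n + δ)·k, i.e. s·k^α = (n + δ)·k.
Rearranging, k^(1−α) = s / (n + δ).
k^0.75 = 0.30 / (0.034 + 0.071) = 0.30 / 0.105 = 2.8571
k* = 2.8571^(1/0.75) ≈ 4.0542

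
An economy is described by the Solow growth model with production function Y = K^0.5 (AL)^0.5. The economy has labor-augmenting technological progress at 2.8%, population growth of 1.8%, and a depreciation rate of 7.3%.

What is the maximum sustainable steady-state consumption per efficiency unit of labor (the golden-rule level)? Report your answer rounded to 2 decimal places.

c_gold ≈ 2.10

At the golden rule, f'(k) = n + g + δ, so α·k^(α−1) = n + g + δ and k_gold = (α/(n + g + δ))^(1/(1−α)).
k_gold = (0.5/0.119)^(1/0.5) = 4.2017^2 ≈ 17.6543
c_gold = f(k_gold) − (n + g + δ)·k_gold = 4.2017 − 0.119×17.6543 ≈ 2.1008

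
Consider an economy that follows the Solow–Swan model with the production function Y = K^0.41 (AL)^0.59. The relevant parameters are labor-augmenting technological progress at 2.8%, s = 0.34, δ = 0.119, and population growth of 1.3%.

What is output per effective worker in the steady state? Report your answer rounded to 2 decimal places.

y* ≈ 1.69

Steady state requires s·f(k) = (n + g + δ)·k, i.e. s·k^α = (n + g + δ)·k.
Rearranging, k^(1−α) = s / (n + g + δ).
k^0.59 = 0.34 / (0.013 + 0.028 + 0.119) = 0.34 / 0.160 = 2.1250
k* = 2.1250^(1/0.59) ≈ 3.5879
y* = (k*)^α = 3.5879^0.41 ≈ 1.6884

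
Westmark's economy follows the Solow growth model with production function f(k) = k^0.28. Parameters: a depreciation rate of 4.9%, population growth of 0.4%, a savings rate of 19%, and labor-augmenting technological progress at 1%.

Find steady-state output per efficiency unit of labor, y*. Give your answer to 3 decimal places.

At the steady state, Δk = 0, so s·k^α = (n + g + δ)·k.
Dividing both sides by k: k^(1−α) = s / (n + g + δ).
k^0.72 = 0.19 / (0.004 + 0.010 + 0.049) = 0.19 / 0.063 = 3.0159
k* = 3.0159^(1/0.72) ≈ 4.6329
y* = (k*)^α = 4.6329^0.28 ≈ 1.5362

y* ≈ 1.536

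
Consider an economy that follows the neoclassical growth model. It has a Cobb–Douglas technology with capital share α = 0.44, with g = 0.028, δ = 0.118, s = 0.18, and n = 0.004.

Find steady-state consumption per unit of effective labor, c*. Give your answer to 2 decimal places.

c* ≈ 0.95

In steady state, investment equals break-even investment: s·k^α = (n + g + δ)·k.
Dividing both sides by k: k^(1−α) = s / (n + g + δ).
k^0.56 = 0.18 / (0.004 + 0.028 + 0.118) = 0.18 / 0.150 = 1.2000
k* = 1.2000^(1/0.56) ≈ 1.3848
y* = (k*)^α = 1.3848^0.44 ≈ 1.1540
c* = (1 − s)·y* = (1 − 0.18) × 1.1540 ≈ 0.9463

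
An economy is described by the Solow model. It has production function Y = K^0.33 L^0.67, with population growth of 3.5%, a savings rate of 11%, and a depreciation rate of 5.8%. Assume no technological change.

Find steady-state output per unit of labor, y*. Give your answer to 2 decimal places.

Steady state requires s·f(k) = (n + δ)·k, i.e. s·k^α = (n + δ)·k.
Rearranging, k^(1−α) = s / (n + δ).
k^0.67 = 0.11 / (0.035 + 0.058) = 0.11 / 0.093 = 1.1828
k* = 1.1828^(1/0.67) ≈ 1.2848
y* = (k*)^α = 1.2848^0.33 ≈ 1.0862

y* ≈ 1.09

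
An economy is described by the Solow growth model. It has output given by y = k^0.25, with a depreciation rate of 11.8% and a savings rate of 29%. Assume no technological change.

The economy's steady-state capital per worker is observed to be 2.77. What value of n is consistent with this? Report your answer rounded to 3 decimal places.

At the steady state, Δk = 0, so s·k^α = (n + δ)·k.
So s / (n + δ) = (k*)^(1−α) = 2.77^0.75 = 2.1471.
Therefore n + δ = s / 2.1471 = 0.29 / 2.1471 = 0.1351, so n = 0.1351 − 0.118 = 0.0171.

n ≈ 0.017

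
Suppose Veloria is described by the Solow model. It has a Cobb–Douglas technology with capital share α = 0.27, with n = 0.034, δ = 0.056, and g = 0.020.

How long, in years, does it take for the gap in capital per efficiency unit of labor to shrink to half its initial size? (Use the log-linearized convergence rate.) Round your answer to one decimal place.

half-life ≈ 8.6 years

Near the steady state the convergence rate is λ = (1 − α)(n + g + δ).
λ = (1 − 0.27) × 0.110 = 0.73 × 0.110 = 0.0803
Half-life = ln 2 / λ = 0.6931 / 0.0803 ≈ 8.63 years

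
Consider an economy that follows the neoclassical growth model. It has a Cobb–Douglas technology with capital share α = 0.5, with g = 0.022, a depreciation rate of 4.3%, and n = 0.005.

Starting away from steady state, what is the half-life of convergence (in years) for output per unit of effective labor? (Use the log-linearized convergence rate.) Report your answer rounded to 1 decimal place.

Near the steady state the convergence rate is λ = (1 − α)(n + g + δ).
λ = (1 − 0.5) × 0.070 = 0.5 × 0.070 = 0.0350
Half-life = ln 2 / λ = 0.6931 / 0.0350 ≈ 19.80 years

half-life ≈ 19.8 years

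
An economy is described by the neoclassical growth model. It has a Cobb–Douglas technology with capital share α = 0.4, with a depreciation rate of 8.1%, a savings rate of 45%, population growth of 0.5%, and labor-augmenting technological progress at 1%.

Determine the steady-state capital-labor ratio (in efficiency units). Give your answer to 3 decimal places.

In steady state, investment equals break-even investment: s·k^α = (n + g + δ)·k.
Dividing both sides by k: k^(1−α) = s / (n + g + δ).
k^0.6 = 0.45 / (0.005 + 0.010 + 0.081) = 0.45 / 0.096 = 4.6875
k* = 4.6875^(1/0.6) ≈ 13.1291

k* ≈ 13.129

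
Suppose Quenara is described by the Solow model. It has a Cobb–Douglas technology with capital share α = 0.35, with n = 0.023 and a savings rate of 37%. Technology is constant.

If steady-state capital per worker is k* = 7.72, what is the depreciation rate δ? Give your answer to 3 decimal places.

δ ≈ 0.075

In steady state, investment equals break-even investment: s·k^α = (n + δ)·k.
So s / (n + δ) = (k*)^(1−α) = 7.72^0.65 = 3.7753.
Therefore n + δ = s / 3.7753 = 0.37 / 3.7753 = 0.0980, so δ = 0.0980 − 0.023 = 0.0750.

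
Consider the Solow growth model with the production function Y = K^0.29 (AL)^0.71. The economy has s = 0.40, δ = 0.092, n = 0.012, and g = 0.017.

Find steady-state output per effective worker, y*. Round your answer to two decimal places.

In steady state, investment equals break-even investment: s·k^α = (n + g + δ)·k.
Dividing both sides by k: k^(1−α) = s / (n + g + δ).
k^0.71 = 0.40 / (0.012 + 0.017 + 0.092) = 0.40 / 0.121 = 3.3058
k* = 3.3058^(1/0.71) ≈ 5.3874
y* = (k*)^α = 5.3874^0.29 ≈ 1.6297

y* = 1.63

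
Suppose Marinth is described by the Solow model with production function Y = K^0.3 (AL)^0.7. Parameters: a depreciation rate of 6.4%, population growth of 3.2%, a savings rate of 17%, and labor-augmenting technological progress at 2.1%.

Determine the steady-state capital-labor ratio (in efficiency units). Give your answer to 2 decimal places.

k* = 1.71

In steady state, investment equals break-even investment: s·k^α = (n + g + δ)·k.
Rearranging, k^(1−α) = s / (n + g + δ).
k^0.7 = 0.17 / (0.032 + 0.021 + 0.064) = 0.17 / 0.117 = 1.4530
k* = 1.4530^(1/0.7) ≈ 1.7053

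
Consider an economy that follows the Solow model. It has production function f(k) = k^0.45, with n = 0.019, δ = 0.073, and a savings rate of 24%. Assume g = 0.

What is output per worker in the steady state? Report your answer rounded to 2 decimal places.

Steady state requires s·f(k) = (n + δ)·k, i.e. s·k^α = (n + δ)·k.
Dividing both sides by k: k^(1−α) = s / (n + δ).
k^0.55 = 0.24 / (0.019 + 0.073) = 0.24 / 0.092 = 2.6087
k* = 2.6087^(1/0.55) ≈ 5.7166
y* = (k*)^α = 5.7166^0.45 ≈ 2.1914

y* = 2.19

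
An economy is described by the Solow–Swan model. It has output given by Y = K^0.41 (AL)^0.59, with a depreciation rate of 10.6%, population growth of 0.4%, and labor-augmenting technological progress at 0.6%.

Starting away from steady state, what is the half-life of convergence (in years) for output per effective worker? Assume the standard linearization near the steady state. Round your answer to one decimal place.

t_½ ≈ 10.1 years

Near the steady state the convergence rate is λ = (1 − α)(n + g + δ).
λ = (1 − 0.41) × 0.116 = 0.59 × 0.116 = 0.06844
Half-life = ln 2 / λ = 0.6931 / 0.06844 ≈ 10.13 years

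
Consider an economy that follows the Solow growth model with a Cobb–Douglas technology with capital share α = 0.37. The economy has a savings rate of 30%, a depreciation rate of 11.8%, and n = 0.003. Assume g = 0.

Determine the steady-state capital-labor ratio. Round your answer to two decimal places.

Steady state requires s·f(k) = (n + δ)·k, i.e. s·k^α = (n + δ)·k.
Dividing both sides by k: k^(1−α) = s / (n + δ).
k^0.63 = 0.30 / (0.003 + 0.118) = 0.30 / 0.121 = 2.4793
k* = 2.4793^(1/0.63) ≈ 4.2259

k* = 4.23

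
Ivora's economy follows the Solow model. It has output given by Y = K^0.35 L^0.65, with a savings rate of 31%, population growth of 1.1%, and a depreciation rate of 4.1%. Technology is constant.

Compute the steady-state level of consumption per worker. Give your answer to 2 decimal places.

c* = 1.80

In steady state, investment equals break-even investment: s·k^α = (n + δ)·k.
Rearranging, k^(1−α) = s / (n + δ).
k^0.65 = 0.31 / (0.011 + 0.041) = 0.31 / 0.052 = 5.9615
k* = 5.9615^(1/0.65) ≈ 15.5903
y* = (k*)^α = 15.5903^0.35 ≈ 2.6152
c* = (1 − s)·y* = (1 − 0.31) × 2.6152 ≈ 1.8045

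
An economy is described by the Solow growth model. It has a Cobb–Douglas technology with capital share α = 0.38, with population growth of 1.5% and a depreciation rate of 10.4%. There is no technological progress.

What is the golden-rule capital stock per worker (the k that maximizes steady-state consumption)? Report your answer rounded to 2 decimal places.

k_gold ≈ 6.51

The golden rule sets f'(k) = n + δ, i.e. α·k^(α−1) = n + δ.
So k^(1−α) = α / (n + δ) = 0.38 / 0.119 = 3.1933.
k_gold = 3.1933^(1/0.62) ≈ 6.5056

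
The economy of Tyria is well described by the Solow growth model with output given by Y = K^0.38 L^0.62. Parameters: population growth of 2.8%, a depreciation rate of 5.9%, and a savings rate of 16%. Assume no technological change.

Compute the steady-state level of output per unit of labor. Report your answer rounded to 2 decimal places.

y* = 1.45

At the steady state, Δk = 0, so s·k^α = (n + δ)·k.
Dividing both sides by k: k^(1−α) = s / (n + δ).
k^0.62 = 0.16 / (0.028 + 0.059) = 0.16 / 0.087 = 1.8391
k* = 1.8391^(1/0.62) ≈ 2.6717
y* = (k*)^α = 2.6717^0.38 ≈ 1.4527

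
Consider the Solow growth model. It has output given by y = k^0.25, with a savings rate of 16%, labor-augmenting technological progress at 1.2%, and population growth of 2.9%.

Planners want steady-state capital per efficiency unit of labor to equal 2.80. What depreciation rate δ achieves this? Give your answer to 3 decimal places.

δ ≈ 0.033

Steady state requires s·f(k) = (n + g + δ)·k, i.e. s·k^α = (n + g + δ)·k.
So s / (n + g + δ) = (k*)^(1−α) = 2.80^0.75 = 2.1646.
Therefore n + g + δ = s / 2.1646 = 0.16 / 2.1646 = 0.0739, so δ = 0.0739 − 0.041 = 0.0329.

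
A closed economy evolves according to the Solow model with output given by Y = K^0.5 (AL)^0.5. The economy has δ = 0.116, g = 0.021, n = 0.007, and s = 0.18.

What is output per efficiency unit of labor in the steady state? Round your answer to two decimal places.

In steady state, investment equals break-even investment: s·k^α = (n + g + δ)·k.
Dividing both sides by k: k^(1−α) = s / (n + g + δ).
k^0.5 = 0.18 / (0.007 + 0.021 + 0.116) = 0.18 / 0.144 = 1.2500
k* = 1.2500^(1/0.5) ≈ 1.5625
y* = (k*)^α = 1.5625^0.5 ≈ 1.2500

y* ≈ 1.25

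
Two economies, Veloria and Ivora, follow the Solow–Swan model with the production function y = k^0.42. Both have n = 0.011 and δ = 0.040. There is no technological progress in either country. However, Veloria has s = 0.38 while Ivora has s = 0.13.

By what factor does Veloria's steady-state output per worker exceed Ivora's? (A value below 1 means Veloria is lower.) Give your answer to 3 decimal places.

y*_V / y*_I ≈ 2.174

Steady-state y* = [s/(n + δ)]^(α/(1−α)), so the ratio is [ (s_V/(n + δ)_V) / (s_I/(n + δ)_I) ]^0.7241.
s_V/(n + δ)_V = 0.38/0.051 = 7.4510; s_I/(n + δ)_I = 0.13/0.051 = 2.5490.
Ratio = (7.4510/2.5490)^0.7241 = 2.9231^0.7241 ≈ 2.1743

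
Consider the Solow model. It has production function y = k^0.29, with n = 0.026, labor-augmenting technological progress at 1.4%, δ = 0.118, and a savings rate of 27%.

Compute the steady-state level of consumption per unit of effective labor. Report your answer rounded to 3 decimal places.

Steady state requires s·f(k) = (n + g + δ)·k, i.e. s·k^α = (n + g + δ)·k.
Dividing both sides by k: k^(1−α) = s / (n + g + δ).
k^0.71 = 0.27 / (0.026 + 0.014 + 0.118) = 0.27 / 0.158 = 1.7089
k* = 1.7089^(1/0.71) ≈ 2.1270
y* = (k*)^α = 2.1270^0.29 ≈ 1.2447
c* = (1 − s)·y* = (1 − 0.27) × 1.2447 ≈ 0.9086

c* ≈ 0.909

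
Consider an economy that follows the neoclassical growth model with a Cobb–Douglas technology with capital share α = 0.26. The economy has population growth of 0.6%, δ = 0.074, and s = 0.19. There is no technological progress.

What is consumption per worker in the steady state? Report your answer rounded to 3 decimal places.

c* ≈ 1.098

In steady state, investment equals break-even investment: s·k^α = (n + δ)·k.
Dividing both sides by k: k^(1−α) = s / (n + δ).
k^0.74 = 0.19 / (0.006 + 0.074) = 0.19 / 0.080 = 2.3750
k* = 2.3750^(1/0.74) ≈ 3.2185
y* = (k*)^α = 3.2185^0.26 ≈ 1.3552
c* = (1 − s)·y* = (1 − 0.19) × 1.3552 ≈ 1.0977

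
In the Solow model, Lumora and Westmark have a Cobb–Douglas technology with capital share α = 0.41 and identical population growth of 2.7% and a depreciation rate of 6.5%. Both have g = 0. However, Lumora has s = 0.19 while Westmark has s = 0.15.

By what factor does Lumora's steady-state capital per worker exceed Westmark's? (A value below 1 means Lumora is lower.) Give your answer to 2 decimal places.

ratio ≈ 1.49

Steady-state k* = [s/(n + δ)]^(1/(1−α)), so the ratio is [ (s_L/(n + δ)_L) / (s_W/(n + δ)_W) ]^1.6949.
s_L/(n + δ)_L = 0.19/0.092 = 2.0652; s_W/(n + δ)_W = 0.15/0.092 = 1.6304.
Ratio = (2.0652/1.6304)^1.6949 = 1.2667^1.6949 ≈ 1.4929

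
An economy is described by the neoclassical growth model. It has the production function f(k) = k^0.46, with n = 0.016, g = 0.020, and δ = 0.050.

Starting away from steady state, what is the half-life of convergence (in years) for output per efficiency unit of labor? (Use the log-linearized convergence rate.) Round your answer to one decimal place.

t_½ ≈ 14.9 years

Near the steady state the convergence rate is λ = (1 − α)(n + g + δ).
λ = (1 − 0.46) × 0.086 = 0.54 × 0.086 = 0.04644
Half-life = ln 2 / λ = 0.6931 / 0.04644 ≈ 14.92 years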